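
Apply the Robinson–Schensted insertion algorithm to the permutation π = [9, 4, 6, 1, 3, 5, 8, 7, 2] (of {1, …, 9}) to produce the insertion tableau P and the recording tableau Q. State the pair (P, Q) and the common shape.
P = [1, 2, 5, 7] / [3, 6, 8] / [4] / [9];  Q = [1, 3, 6, 7] / [2, 5, 8] / [4] / [9];  common shape = (4, 3, 1, 1)

Row-insert the values π_1, π_2, … into P one at a time, bumping the leftmost entry strictly greater than the inserted value down to the next row. The recording tableau Q records, in position (i, j), the step at which that cell was added to P.
  Insert 9 (step 1): P = [9];  Q = [1]
  Insert 4 (step 2): P = [4] / [9];  Q = [1] / [2]
  Insert 6 (step 3): P = [4, 6] / [9];  Q = [1, 3] / [2]
  Insert 1 (step 4): P = [1, 6] / [4] / [9];  Q = [1, 3] / [2] / [4]
  Insert 3 (step 5): P = [1, 3] / [4, 6] / [9];  Q = [1, 3] / [2, 5] / [4]
  Insert 5 (step 6): P = [1, 3, 5] / [4, 6] / [9];  Q = [1, 3, 6] / [2, 5] / [4]
  Insert 8 (step 7): P = [1, 3, 5, 8] / [4, 6] / [9];  Q = [1, 3, 6, 7] / [2, 5] / [4]
  Insert 7 (step 8): P = [1, 3, 5, 7] / [4, 6, 8] / [9];  Q = [1, 3, 6, 7] / [2, 5, 8] / [4]
  Insert 2 (step 9): P = [1, 2, 5, 7] / [3, 6, 8] / [4] / [9];  Q = [1, 3, 6, 7] / [2, 5, 8] / [4] / [9]
Final shape: (4, 3, 1, 1).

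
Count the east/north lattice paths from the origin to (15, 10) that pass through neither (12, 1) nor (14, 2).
Number of paths = 3265171

Inclusion–exclusion. Total paths: C(25, 15) = 3268760. Through P₁: C(13, 12)·C(12, 3) = 2860. Through P₂: C(16, 14)·C(9, 1) = 1080. Since P₁ is strictly southwest of P₂, a monotone path through both must visit P₁ then P₂; paths through both = C(13, 12)·C(3, 2)·C(9, 1) = 351. Avoid both = 3268760 − 2860 − 1080 + 351 = 3265171.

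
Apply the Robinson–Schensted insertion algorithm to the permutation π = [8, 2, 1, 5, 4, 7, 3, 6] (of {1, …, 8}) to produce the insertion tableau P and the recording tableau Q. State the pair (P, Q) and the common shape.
P = [1, 3, 6] / [2, 4, 7] / [5] / [8];  Q = [1, 4, 6] / [2, 5, 8] / [3] / [7];  common shape = (3, 3, 1, 1)

Row-insert the values π_1, π_2, … into P one at a time, bumping the leftmost entry strictly greater than the inserted value down to the next row. The recording tableau Q records, in position (i, j), the step at which that cell was added to P.
  Insert 8 (step 1): P = [8];  Q = [1]
  Insert 2 (step 2): P = [2] / [8];  Q = [1] / [2]
  Insert 1 (step 3): P = [1] / [2] / [8];  Q = [1] / [2] / [3]
  Insert 5 (step 4): P = [1, 5] / [2] / [8];  Q = [1, 4] / [2] / [3]
  Insert 4 (step 5): P = [1, 4] / [2, 5] / [8];  Q = [1, 4] / [2, 5] / [3]
  Insert 7 (step 6): P = [1, 4, 7] / [2, 5] / [8];  Q = [1, 4, 6] / [2, 5] / [3]
  Insert 3 (step 7): P = [1, 3, 7] / [2, 4] / [5] / [8];  Q = [1, 4, 6] / [2, 5] / [3] / [7]
  Insert 6 (step 8): P = [1, 3, 6] / [2, 4, 7] / [5] / [8];  Q = [1, 4, 6] / [2, 5, 8] / [3] / [7]
Final shape: (3, 3, 1, 1).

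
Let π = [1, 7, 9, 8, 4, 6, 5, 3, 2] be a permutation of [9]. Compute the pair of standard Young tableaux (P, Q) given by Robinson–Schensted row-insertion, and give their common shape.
P = [1, 2, 5] / [3, 8] / [4] / [6] / [7] / [9];  Q = [1, 2, 3] / [4, 6] / [5] / [7] / [8] / [9];  common shape = (3, 2, 1, 1, 1, 1)

Row-insert the values π_1, π_2, … into P one at a time, bumping the leftmost entry strictly greater than the inserted value down to the next row. The recording tableau Q records, in position (i, j), the step at which that cell was added to P.
  Insert 1 (step 1): P = [1];  Q = [1]
  Insert 7 (step 2): P = [1, 7];  Q = [1, 2]
  Insert 9 (step 3): P = [1, 7, 9];  Q = [1, 2, 3]
  Insert 8 (step 4): P = [1, 7, 8] / [9];  Q = [1, 2, 3] / [4]
  Insert 4 (step 5): P = [1, 4, 8] / [7] / [9];  Q = [1, 2, 3] / [4] / [5]
  Insert 6 (step 6): P = [1, 4, 6] / [7, 8] / [9];  Q = [1, 2, 3] / [4, 6] / [5]
  Insert 5 (step 7): P = [1, 4, 5] / [6, 8] / [7] / [9];  Q = [1, 2, 3] / [4, 6] / [5] / [7]
  Insert 3 (step 8): P = [1, 3, 5] / [4, 8] / [6] / [7] / [9];  Q = [1, 2, 3] / [4, 6] / [5] / [7] / [8]
  Insert 2 (step 9): P = [1, 2, 5] / [3, 8] / [4] / [6] / [7] / [9];  Q = [1, 2, 3] / [4, 6] / [5] / [7] / [8] / [9]
Final shape: (3, 2, 1, 1, 1, 1).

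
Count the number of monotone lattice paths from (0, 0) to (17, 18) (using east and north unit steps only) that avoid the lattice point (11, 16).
Number of paths = 4172506590

Total paths from (0, 0) to (17, 18): C(35, 17) = 4537567650. Paths through (11, 16): (paths (0, 0) → (11, 16)) × (paths (11, 16) → (17, 18)) = C(27, 11) · C(8, 6) = 13037895 · 28 = 365061060. Avoidance count = 4537567650 − 365061060 = 4172506590.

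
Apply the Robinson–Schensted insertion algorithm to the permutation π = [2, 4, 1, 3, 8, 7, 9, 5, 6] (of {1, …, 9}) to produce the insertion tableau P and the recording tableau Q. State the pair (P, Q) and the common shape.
P = [1, 3, 5, 6] / [2, 4, 7, 9] / [8];  Q = [1, 2, 5, 7] / [3, 4, 6, 9] / [8];  common shape = (4, 4, 1)

Row-insert the values π_1, π_2, … into P one at a time, bumping the leftmost entry strictly greater than the inserted value down to the next row. The recording tableau Q records, in position (i, j), the step at which that cell was added to P.
  Insert 2 (step 1): P = [2];  Q = [1]
  Insert 4 (step 2): P = [2, 4];  Q = [1, 2]
  Insert 1 (step 3): P = [1, 4] / [2];  Q = [1, 2] / [3]
  Insert 3 (step 4): P = [1, 3] / [2, 4];  Q = [1, 2] / [3, 4]
  Insert 8 (step 5): P = [1, 3, 8] / [2, 4];  Q = [1, 2, 5] / [3, 4]
  Insert 7 (step 6): P = [1, 3, 7] / [2, 4, 8];  Q = [1, 2, 5] / [3, 4, 6]
  Insert 9 (step 7): P = [1, 3, 7, 9] / [2, 4, 8];  Q = [1, 2, 5, 7] / [3, 4, 6]
  Insert 5 (step 8): P = [1, 3, 5, 9] / [2, 4, 7] / [8];  Q = [1, 2, 5, 7] / [3, 4, 6] / [8]
  Insert 6 (step 9): P = [1, 3, 5, 6] / [2, 4, 7, 9] / [8];  Q = [1, 2, 5, 7] / [3, 4, 6, 9] / [8]
Final shape: (4, 4, 1).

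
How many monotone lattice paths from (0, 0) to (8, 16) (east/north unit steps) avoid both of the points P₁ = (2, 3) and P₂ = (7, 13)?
Number of paths = 274191

Inclusion–exclusion. Total paths: C(24, 8) = 735471. Through P₁: C(5, 2)·C(19, 6) = 271320. Through P₂: C(20, 7)·C(4, 1) = 310080. Since P₁ is strictly southwest of P₂, a monotone path through both must visit P₁ then P₂; paths through both = C(5, 2)·C(15, 5)·C(4, 1) = 120120. Avoid both = 735471 − 271320 − 310080 + 120120 = 274191.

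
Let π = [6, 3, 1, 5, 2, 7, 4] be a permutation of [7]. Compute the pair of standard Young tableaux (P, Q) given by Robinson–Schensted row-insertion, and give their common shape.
P = [1, 2, 4] / [3, 5, 7] / [6];  Q = [1, 4, 6] / [2, 5, 7] / [3];  common shape = (3, 3, 1)

Row-insert the values π_1, π_2, … into P one at a time, bumping the leftmost entry strictly greater than the inserted value down to the next row. The recording tableau Q records, in position (i, j), the step at which that cell was added to P.
  Insert 6 (step 1): P = [6];  Q = [1]
  Insert 3 (step 2): P = [3] / [6];  Q = [1] / [2]
  Insert 1 (step 3): P = [1] / [3] / [6];  Q = [1] / [2] / [3]
  Insert 5 (step 4): P = [1, 5] / [3] / [6];  Q = [1, 4] / [2] / [3]
  Insert 2 (step 5): P = [1, 2] / [3, 5] / [6];  Q = [1, 4] / [2, 5] / [3]
  Insert 7 (step 6): P = [1, 2, 7] / [3, 5] / [6];  Q = [1, 4, 6] / [2, 5] / [3]
  Insert 4 (step 7): P = [1, 2, 4] / [3, 5, 7] / [6];  Q = [1, 4, 6] / [2, 5, 7] / [3]
Final shape: (3, 3, 1).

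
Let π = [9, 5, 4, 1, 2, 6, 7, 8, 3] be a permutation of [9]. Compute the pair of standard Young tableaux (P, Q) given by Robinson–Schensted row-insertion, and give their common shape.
P = [1, 2, 3, 7, 8] / [4, 6] / [5] / [9];  Q = [1, 5, 6, 7, 8] / [2, 9] / [3] / [4];  common shape = (5, 2, 1, 1)

Row-insert the values π_1, π_2, … into P one at a time, bumping the leftmost entry strictly greater than the inserted value down to the next row. The recording tableau Q records, in position (i, j), the step at which that cell was added to P.
  Insert 9 (step 1): P = [9];  Q = [1]
  Insert 5 (step 2): P = [5] / [9];  Q = [1] / [2]
  Insert 4 (step 3): P = [4] / [5] / [9];  Q = [1] / [2] / [3]
  Insert 1 (step 4): P = [1] / [4] / [5] / [9];  Q = [1] / [2] / [3] / [4]
  Insert 2 (step 5): P = [1, 2] / [4] / [5] / [9];  Q = [1, 5] / [2] / [3] / [4]
  Insert 6 (step 6): P = [1, 2, 6] / [4] / [5] / [9];  Q = [1, 5, 6] / [2] / [3] / [4]
  Insert 7 (step 7): P = [1, 2, 6, 7] / [4] / [5] / [9];  Q = [1, 5, 6, 7] / [2] / [3] / [4]
  Insert 8 (step 8): P = [1, 2, 6, 7, 8] / [4] / [5] / [9];  Q = [1, 5, 6, 7, 8] / [2] / [3] / [4]
  Insert 3 (step 9): P = [1, 2, 3, 7, 8] / [4, 6] / [5] / [9];  Q = [1, 5, 6, 7, 8] / [2, 9] / [3] / [4]
Final shape: (5, 2, 1, 1).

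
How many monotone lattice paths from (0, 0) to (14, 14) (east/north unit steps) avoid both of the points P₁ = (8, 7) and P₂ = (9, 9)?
Number of paths = 21686760

Inclusion–exclusion. Total paths: C(28, 14) = 40116600. Through P₁: C(15, 8)·C(13, 6) = 11042460. Through P₂: C(18, 9)·C(10, 5) = 12252240. Since P₁ is strictly southwest of P₂, a monotone path through both must visit P₁ then P₂; paths through both = C(15, 8)·C(3, 1)·C(10, 5) = 4864860. Avoid both = 40116600 − 11042460 − 12252240 + 4864860 = 21686760.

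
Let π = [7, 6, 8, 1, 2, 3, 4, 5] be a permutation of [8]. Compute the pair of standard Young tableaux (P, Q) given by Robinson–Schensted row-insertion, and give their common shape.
P = [1, 2, 3, 4, 5] / [6, 8] / [7];  Q = [1, 3, 6, 7, 8] / [2, 5] / [4];  common shape = (5, 2, 1)

Row-insert the values π_1, π_2, … into P one at a time, bumping the leftmost entry strictly greater than the inserted value down to the next row. The recording tableau Q records, in position (i, j), the step at which that cell was added to P.
  Insert 7 (step 1): P = [7];  Q = [1]
  Insert 6 (step 2): P = [6] / [7];  Q = [1] / [2]
  Insert 8 (step 3): P = [6, 8] / [7];  Q = [1, 3] / [2]
  Insert 1 (step 4): P = [1, 8] / [6] / [7];  Q = [1, 3] / [2] / [4]
  Insert 2 (step 5): P = [1, 2] / [6, 8] / [7];  Q = [1, 3] / [2, 5] / [4]
  Insert 3 (step 6): P = [1, 2, 3] / [6, 8] / [7];  Q = [1, 3, 6] / [2, 5] / [4]
  Insert 4 (step 7): P = [1, 2, 3, 4] / [6, 8] / [7];  Q = [1, 3, 6, 7] / [2, 5] / [4]
  Insert 5 (step 8): P = [1, 2, 3, 4, 5] / [6, 8] / [7];  Q = [1, 3, 6, 7, 8] / [2, 5] / [4]
Final shape: (5, 2, 1).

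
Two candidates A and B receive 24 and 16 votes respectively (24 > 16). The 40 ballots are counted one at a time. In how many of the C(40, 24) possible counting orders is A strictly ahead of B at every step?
Strict-lead orderings = 12570420330

Total orderings of the 40 votes with 24 for A: C(40, 24) = 62852101650. By the Bertrand ballot formula (Cycle Lemma / reflection principle), the number of orderings in which A is strictly ahead of B throughout is (p − q)/(p + q) · C(p + q, p) = (24 − 16)/(24 + 16) · 62852101650 = 12570420330.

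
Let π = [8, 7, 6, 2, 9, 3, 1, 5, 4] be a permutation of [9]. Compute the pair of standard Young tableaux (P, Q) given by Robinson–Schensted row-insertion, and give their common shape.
P = [1, 3, 4] / [2, 5] / [6, 9] / [7] / [8];  Q = [1, 5, 8] / [2, 6] / [3, 9] / [4] / [7];  common shape = (3, 2, 2, 1, 1)

Row-insert the values π_1, π_2, … into P one at a time, bumping the leftmost entry strictly greater than the inserted value down to the next row. The recording tableau Q records, in position (i, j), the step at which that cell was added to P.
  Insert 8 (step 1): P = [8];  Q = [1]
  Insert 7 (step 2): P = [7] / [8];  Q = [1] / [2]
  Insert 6 (step 3): P = [6] / [7] / [8];  Q = [1] / [2] / [3]
  Insert 2 (step 4): P = [2] / [6] / [7] / [8];  Q = [1] / [2] / [3] / [4]
  Insert 9 (step 5): P = [2, 9] / [6] / [7] / [8];  Q = [1, 5] / [2] / [3] / [4]
  Insert 3 (step 6): P = [2, 3] / [6, 9] / [7] / [8];  Q = [1, 5] / [2, 6] / [3] / [4]
  Insert 1 (step 7): P = [1, 3] / [2, 9] / [6] / [7] / [8];  Q = [1, 5] / [2, 6] / [3] / [4] / [7]
  Insert 5 (step 8): P = [1, 3, 5] / [2, 9] / [6] / [7] / [8];  Q = [1, 5, 8] / [2, 6] / [3] / [4] / [7]
  Insert 4 (step 9): P = [1, 3, 4] / [2, 5] / [6, 9] / [7] / [8];  Q = [1, 5, 8] / [2, 6] / [3, 9] / [4] / [7]
Final shape: (3, 2, 2, 1, 1).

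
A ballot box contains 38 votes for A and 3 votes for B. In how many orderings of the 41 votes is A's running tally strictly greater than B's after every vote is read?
Strict-lead orderings = 9100

Total orderings of the 41 votes with 38 for A: C(41, 38) = 10660. By the Bertrand ballot formula (Cycle Lemma / reflection principle), the number of orderings in which A is strictly ahead of B throughout is (p − q)/(p + q) · C(p + q, p) = (38 − 3)/(38 + 3) · 10660 = 9100.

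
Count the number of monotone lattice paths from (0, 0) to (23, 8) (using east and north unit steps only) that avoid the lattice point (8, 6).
Number of paths = 7480317

Total paths from (0, 0) to (23, 8): C(31, 23) = 7888725. Paths through (8, 6): (paths (0, 0) → (8, 6)) × (paths (8, 6) → (23, 8)) = C(14, 8) · C(17, 15) = 3003 · 136 = 408408. Avoidance count = 7888725 − 408408 = 7480317.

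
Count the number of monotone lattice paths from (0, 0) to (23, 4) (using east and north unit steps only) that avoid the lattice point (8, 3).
Number of paths = 14910

Total paths from (0, 0) to (23, 4): C(27, 23) = 17550. Paths through (8, 3): (paths (0, 0) → (8, 3)) × (paths (8, 3) → (23, 4)) = C(11, 8) · C(16, 15) = 165 · 16 = 2640. Avoidance count = 17550 − 2640 = 14910.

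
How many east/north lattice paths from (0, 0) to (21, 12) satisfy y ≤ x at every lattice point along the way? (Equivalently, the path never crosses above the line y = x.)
Number of paths = 161280600

By the reflection principle (André's argument), the number of monotone paths to (21, 12) with n ≤ m that never go above y = x is C(33, 21) − C(33, 22) = 354817320 − 193536720 = 161280600.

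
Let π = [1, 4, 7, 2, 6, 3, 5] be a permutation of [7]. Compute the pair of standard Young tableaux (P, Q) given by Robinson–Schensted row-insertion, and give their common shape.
P = [1, 2, 3, 5] / [4, 6] / [7];  Q = [1, 2, 3, 7] / [4, 5] / [6];  common shape = (4, 2, 1)

Row-insert the values π_1, π_2, … into P one at a time, bumping the leftmost entry strictly greater than the inserted value down to the next row. The recording tableau Q records, in position (i, j), the step at which that cell was added to P.
  Insert 1 (step 1): P = [1];  Q = [1]
  Insert 4 (step 2): P = [1, 4];  Q = [1, 2]
  Insert 7 (step 3): P = [1, 4, 7];  Q = [1, 2, 3]
  Insert 2 (step 4): P = [1, 2, 7] / [4];  Q = [1, 2, 3] / [4]
  Insert 6 (step 5): P = [1, 2, 6] / [4, 7];  Q = [1, 2, 3] / [4, 5]
  Insert 3 (step 6): P = [1, 2, 3] / [4, 6] / [7];  Q = [1, 2, 3] / [4, 5] / [6]
  Insert 5 (step 7): P = [1, 2, 3, 5] / [4, 6] / [7];  Q = [1, 2, 3, 7] / [4, 5] / [6]
Final shape: (4, 2, 1).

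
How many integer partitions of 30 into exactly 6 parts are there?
p(30, 6 parts) = 532

Partitions of n into exactly k parts are in bijection with partitions of n − k into at most k parts (subtract 1 from each part). So p(30, exactly 6) = p(24, parts ≤ 6). Computing via the recurrence p(m, j) = p(m, j−1) + p(m−j, j) gives 532.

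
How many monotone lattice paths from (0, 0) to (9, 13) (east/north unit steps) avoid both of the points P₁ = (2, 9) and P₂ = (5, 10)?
Number of paths = 381865

Inclusion–exclusion. Total paths: C(22, 9) = 497420. Through P₁: C(11, 2)·C(11, 7) = 18150. Through P₂: C(15, 5)·C(7, 4) = 105105. Since P₁ is strictly southwest of P₂, a monotone path through both must visit P₁ then P₂; paths through both = C(11, 2)·C(4, 3)·C(7, 4) = 7700. Avoid both = 497420 − 18150 − 105105 + 7700 = 381865.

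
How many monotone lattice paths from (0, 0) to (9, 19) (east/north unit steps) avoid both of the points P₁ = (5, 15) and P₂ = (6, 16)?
Number of paths = 4949520

Inclusion–exclusion. Total paths: C(28, 9) = 6906900. Through P₁: C(20, 5)·C(8, 4) = 1085280. Through P₂: C(22, 6)·C(6, 3) = 1492260. Since P₁ is strictly southwest of P₂, a monotone path through both must visit P₁ then P₂; paths through both = C(20, 5)·C(2, 1)·C(6, 3) = 620160. Avoid both = 6906900 − 1085280 − 1492260 + 620160 = 4949520.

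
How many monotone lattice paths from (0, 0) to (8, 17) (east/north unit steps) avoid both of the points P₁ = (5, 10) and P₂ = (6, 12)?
Number of paths = 520560

Inclusion–exclusion. Total paths: C(25, 8) = 1081575. Through P₁: C(15, 5)·C(10, 3) = 360360. Through P₂: C(18, 6)·C(7, 2) = 389844. Since P₁ is strictly southwest of P₂, a monotone path through both must visit P₁ then P₂; paths through both = C(15, 5)·C(3, 1)·C(7, 2) = 189189. Avoid both = 1081575 − 360360 − 389844 + 189189 = 520560.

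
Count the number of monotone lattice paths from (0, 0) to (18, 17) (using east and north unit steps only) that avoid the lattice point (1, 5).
Number of paths = 4226192040

Total paths from (0, 0) to (18, 17): C(35, 18) = 4537567650. Paths through (1, 5): (paths (0, 0) → (1, 5)) × (paths (1, 5) → (18, 17)) = C(6, 1) · C(29, 17) = 6 · 51895935 = 311375610. Avoidance count = 4537567650 − 311375610 = 4226192040.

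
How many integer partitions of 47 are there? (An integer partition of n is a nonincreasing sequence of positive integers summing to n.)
p(47) = 124754

Compute p(n) via the recurrence p(n, m) = p(n, m−1) + p(n−m, m), where p(n, m) counts partitions of n with all parts ≤ m and p(n) = p(n, n). The base cases are p(0, m) = 1 and p(n, 0) = 0 for n > 0. Filling the table yields p(47) = 124754. (Euler's pentagonal recurrence is an alternative.)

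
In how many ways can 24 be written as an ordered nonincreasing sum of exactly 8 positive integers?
p(24, 8 parts) = 186

Partitions of n into exactly k parts are in bijection with partitions of n − k into at most k parts (subtract 1 from each part). So p(24, exactly 8) = p(16, parts ≤ 8). Computing via the recurrence p(m, j) = p(m, j−1) + p(m−j, j) gives 186.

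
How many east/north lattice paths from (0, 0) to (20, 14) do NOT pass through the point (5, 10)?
Number of paths = 1380336012

Total paths from (0, 0) to (20, 14): C(34, 20) = 1391975640. Paths through (5, 10): (paths (0, 0) → (5, 10)) × (paths (5, 10) → (20, 14)) = C(15, 5) · C(19, 15) = 3003 · 3876 = 11639628. Avoidance count = 1391975640 − 11639628 = 1380336012.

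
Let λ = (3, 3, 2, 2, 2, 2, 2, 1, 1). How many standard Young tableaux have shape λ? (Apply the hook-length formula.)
# SYT of shape (3, 3, 2, 2, 2, 2, 2, 1, 1) = 322218

Hook-length formula: f^λ = n! / Π hook(c), product over all cells c of the Young diagram. For λ = (3, 3, 2, 2, 2, 2, 2, 1, 1), n = 18 boxes. Hook lengths by row (left-to-right, top-to-bottom): [11, 8, 2]; [10, 7, 1]; [8, 5]; [7, 4]; [6, 3]; [5, 2]; [4, 1]; [2]; [1]. Product of hooks = 19869696000. So f^λ = 18! / 19869696000 = 6402373705728000 / 19869696000 = 322218.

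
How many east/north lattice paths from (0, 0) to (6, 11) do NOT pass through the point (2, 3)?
Number of paths = 7426

Total paths from (0, 0) to (6, 11): C(17, 6) = 12376. Paths through (2, 3): (paths (0, 0) → (2, 3)) × (paths (2, 3) → (6, 11)) = C(5, 2) · C(12, 4) = 10 · 495 = 4950. Avoidance count = 12376 − 4950 = 7426.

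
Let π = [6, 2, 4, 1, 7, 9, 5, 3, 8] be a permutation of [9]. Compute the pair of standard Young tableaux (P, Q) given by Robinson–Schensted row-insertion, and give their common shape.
P = [1, 3, 5, 8] / [2, 4, 9] / [6, 7];  Q = [1, 3, 5, 6] / [2, 7, 9] / [4, 8];  common shape = (4, 3, 2)

Row-insert the values π_1, π_2, … into P one at a time, bumping the leftmost entry strictly greater than the inserted value down to the next row. The recording tableau Q records, in position (i, j), the step at which that cell was added to P.
  Insert 6 (step 1): P = [6];  Q = [1]
  Insert 2 (step 2): P = [2] / [6];  Q = [1] / [2]
  Insert 4 (step 3): P = [2, 4] / [6];  Q = [1, 3] / [2]
  Insert 1 (step 4): P = [1, 4] / [2] / [6];  Q = [1, 3] / [2] / [4]
  Insert 7 (step 5): P = [1, 4, 7] / [2] / [6];  Q = [1, 3, 5] / [2] / [4]
  Insert 9 (step 6): P = [1, 4, 7, 9] / [2] / [6];  Q = [1, 3, 5, 6] / [2] / [4]
  Insert 5 (step 7): P = [1, 4, 5, 9] / [2, 7] / [6];  Q = [1, 3, 5, 6] / [2, 7] / [4]
  Insert 3 (step 8): P = [1, 3, 5, 9] / [2, 4] / [6, 7];  Q = [1, 3, 5, 6] / [2, 7] / [4, 8]
  Insert 8 (step 9): P = [1, 3, 5, 8] / [2, 4, 9] / [6, 7];  Q = [1, 3, 5, 6] / [2, 7, 9] / [4, 8]
Final shape: (4, 3, 2).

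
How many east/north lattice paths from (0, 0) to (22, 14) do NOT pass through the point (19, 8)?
Number of paths = 3609810900

Total paths from (0, 0) to (22, 14): C(36, 22) = 3796297200. Paths through (19, 8): (paths (0, 0) → (19, 8)) × (paths (19, 8) → (22, 14)) = C(27, 19) · C(9, 3) = 2220075 · 84 = 186486300. Avoidance count = 3796297200 − 186486300 = 3609810900.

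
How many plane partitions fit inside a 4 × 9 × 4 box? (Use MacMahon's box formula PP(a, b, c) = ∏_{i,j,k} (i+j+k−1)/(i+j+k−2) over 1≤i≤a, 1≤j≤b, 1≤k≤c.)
PP(4, 9, 4) = 677352676

Evaluate the triple product over i = 1..4, j = 1..9, k = 1..4. The factors are (2/1) · (3/2) · (4/3) · (5/4) · (3/2) · (4/3) · (5/4) · (6/5) · … (144 factors total). The numerators and denominators telescope so the product is an integer; carrying out the multiplication exactly gives PP(4, 9, 4) = 677352676.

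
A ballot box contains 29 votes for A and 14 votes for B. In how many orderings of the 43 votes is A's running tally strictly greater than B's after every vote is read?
Strict-lead orderings = 27341497800

Total orderings of the 43 votes with 29 for A: C(43, 29) = 78378960360. By the Bertrand ballot formula (Cycle Lemma / reflection principle), the number of orderings in which A is strictly ahead of B throughout is (p − q)/(p + q) · C(p + q, p) = (29 − 14)/(29 + 14) · 78378960360 = 27341497800.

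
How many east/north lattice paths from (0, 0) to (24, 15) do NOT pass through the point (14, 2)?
Number of paths = 25003552740

Total paths from (0, 0) to (24, 15): C(39, 24) = 25140840660. Paths through (14, 2): (paths (0, 0) → (14, 2)) × (paths (14, 2) → (24, 15)) = C(16, 14) · C(23, 10) = 120 · 1144066 = 137287920. Avoidance count = 25140840660 − 137287920 = 25003552740.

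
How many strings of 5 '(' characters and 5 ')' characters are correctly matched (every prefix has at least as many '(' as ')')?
C_5 = 42

These balanced parentheses are counted by the Catalan number C_n = (1/(n + 1)) · C(2n, n). For n = 5: C_5 = (1/6) · C(10, 5) = 252/6 = 42.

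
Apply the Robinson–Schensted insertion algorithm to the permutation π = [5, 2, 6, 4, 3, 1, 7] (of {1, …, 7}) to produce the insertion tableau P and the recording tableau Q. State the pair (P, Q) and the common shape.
P = [1, 3, 7] / [2, 6] / [4] / [5];  Q = [1, 3, 7] / [2, 4] / [5] / [6];  common shape = (3, 2, 1, 1)

Row-insert the values π_1, π_2, … into P one at a time, bumping the leftmost entry strictly greater than the inserted value down to the next row. The recording tableau Q records, in position (i, j), the step at which that cell was added to P.
  Insert 5 (step 1): P = [5];  Q = [1]
  Insert 2 (step 2): P = [2] / [5];  Q = [1] / [2]
  Insert 6 (step 3): P = [2, 6] / [5];  Q = [1, 3] / [2]
  Insert 4 (step 4): P = [2, 4] / [5, 6];  Q = [1, 3] / [2, 4]
  Insert 3 (step 5): P = [2, 3] / [4, 6] / [5];  Q = [1, 3] / [2, 4] / [5]
  Insert 1 (step 6): P = [1, 3] / [2, 6] / [4] / [5];  Q = [1, 3] / [2, 4] / [5] / [6]
  Insert 7 (step 7): P = [1, 3, 7] / [2, 6] / [4] / [5];  Q = [1, 3, 7] / [2, 4] / [5] / [6]
Final shape: (3, 2, 1, 1).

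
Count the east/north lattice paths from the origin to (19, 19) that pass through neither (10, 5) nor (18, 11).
Number of paths = 32661028701

Inclusion–exclusion. Total paths: C(38, 19) = 35345263800. Through P₁: C(15, 10)·C(23, 9) = 2454021570. Through P₂: C(29, 18)·C(9, 1) = 311375610. Since P₁ is strictly southwest of P₂, a monotone path through both must visit P₁ then P₂; paths through both = C(15, 10)·C(14, 8)·C(9, 1) = 81162081. Avoid both = 35345263800 − 2454021570 − 311375610 + 81162081 = 32661028701.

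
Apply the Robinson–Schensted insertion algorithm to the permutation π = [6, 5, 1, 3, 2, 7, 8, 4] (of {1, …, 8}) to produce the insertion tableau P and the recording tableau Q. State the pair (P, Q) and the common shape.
P = [1, 2, 4, 8] / [3, 7] / [5] / [6];  Q = [1, 4, 6, 7] / [2, 8] / [3] / [5];  common shape = (4, 2, 1, 1)

Row-insert the values π_1, π_2, … into P one at a time, bumping the leftmost entry strictly greater than the inserted value down to the next row. The recording tableau Q records, in position (i, j), the step at which that cell was added to P.
  Insert 6 (step 1): P = [6];  Q = [1]
  Insert 5 (step 2): P = [5] / [6];  Q = [1] / [2]
  Insert 1 (step 3): P = [1] / [5] / [6];  Q = [1] / [2] / [3]
  Insert 3 (step 4): P = [1, 3] / [5] / [6];  Q = [1, 4] / [2] / [3]
  Insert 2 (step 5): P = [1, 2] / [3] / [5] / [6];  Q = [1, 4] / [2] / [3] / [5]
  Insert 7 (step 6): P = [1, 2, 7] / [3] / [5] / [6];  Q = [1, 4, 6] / [2] / [3] / [5]
  Insert 8 (step 7): P = [1, 2, 7, 8] / [3] / [5] / [6];  Q = [1, 4, 6, 7] / [2] / [3] / [5]
  Insert 4 (step 8): P = [1, 2, 4, 8] / [3, 7] / [5] / [6];  Q = [1, 4, 6, 7] / [2, 8] / [3] / [5]
Final shape: (4, 2, 1, 1).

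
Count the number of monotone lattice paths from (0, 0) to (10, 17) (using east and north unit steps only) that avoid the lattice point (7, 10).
Number of paths = 6102525

Total paths from (0, 0) to (10, 17): C(27, 10) = 8436285. Paths through (7, 10): (paths (0, 0) → (7, 10)) × (paths (7, 10) → (10, 17)) = C(17, 7) · C(10, 3) = 19448 · 120 = 2333760. Avoidance count = 8436285 − 2333760 = 6102525.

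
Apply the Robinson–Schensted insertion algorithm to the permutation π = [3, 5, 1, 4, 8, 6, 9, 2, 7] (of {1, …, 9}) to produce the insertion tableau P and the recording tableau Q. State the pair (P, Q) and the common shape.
P = [1, 2, 6, 7] / [3, 4, 8, 9] / [5];  Q = [1, 2, 5, 7] / [3, 4, 6, 9] / [8];  common shape = (4, 4, 1)

Row-insert the values π_1, π_2, … into P one at a time, bumping the leftmost entry strictly greater than the inserted value down to the next row. The recording tableau Q records, in position (i, j), the step at which that cell was added to P.
  Insert 3 (step 1): P = [3];  Q = [1]
  Insert 5 (step 2): P = [3, 5];  Q = [1, 2]
  Insert 1 (step 3): P = [1, 5] / [3];  Q = [1, 2] / [3]
  Insert 4 (step 4): P = [1, 4] / [3, 5];  Q = [1, 2] / [3, 4]
  Insert 8 (step 5): P = [1, 4, 8] / [3, 5];  Q = [1, 2, 5] / [3, 4]
  Insert 6 (step 6): P = [1, 4, 6] / [3, 5, 8];  Q = [1, 2, 5] / [3, 4, 6]
  Insert 9 (step 7): P = [1, 4, 6, 9] / [3, 5, 8];  Q = [1, 2, 5, 7] / [3, 4, 6]
  Insert 2 (step 8): P = [1, 2, 6, 9] / [3, 4, 8] / [5];  Q = [1, 2, 5, 7] / [3, 4, 6] / [8]
  Insert 7 (step 9): P = [1, 2, 6, 7] / [3, 4, 8, 9] / [5];  Q = [1, 2, 5, 7] / [3, 4, 6, 9] / [8]
Final shape: (4, 4, 1).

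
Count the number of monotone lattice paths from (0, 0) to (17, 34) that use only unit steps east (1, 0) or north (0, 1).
Number of paths = 14771069086725

A monotone lattice path from (0, 0) to (17, 34) consists of 17 east steps and 34 north steps in some order, so it is determined by which 17 of the 51 steps are east. The count is C(51, 17) = 14771069086725.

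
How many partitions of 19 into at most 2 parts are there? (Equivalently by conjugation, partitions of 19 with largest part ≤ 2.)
p(19, parts ≤ 2) = 10

Use the recurrence p(n, m) = p(n, m−1) + p(n−m, m): either the largest part is < m (count p(n, m−1)) or the largest part is exactly m (remove one copy of m, count p(n−m, m)). With p(0, ·) = 1 this gives p(19, parts ≤ 2) = 10. (By conjugating Young diagrams, this also counts partitions of 19 into at most 2 parts.)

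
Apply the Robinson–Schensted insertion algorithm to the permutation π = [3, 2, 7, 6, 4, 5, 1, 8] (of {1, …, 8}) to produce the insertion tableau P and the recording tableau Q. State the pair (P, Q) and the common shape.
P = [1, 4, 5, 8] / [2, 6] / [3] / [7];  Q = [1, 3, 6, 8] / [2, 4] / [5] / [7];  common shape = (4, 2, 1, 1)

Row-insert the values π_1, π_2, … into P one at a time, bumping the leftmost entry strictly greater than the inserted value down to the next row. The recording tableau Q records, in position (i, j), the step at which that cell was added to P.
  Insert 3 (step 1): P = [3];  Q = [1]
  Insert 2 (step 2): P = [2] / [3];  Q = [1] / [2]
  Insert 7 (step 3): P = [2, 7] / [3];  Q = [1, 3] / [2]
  Insert 6 (step 4): P = [2, 6] / [3, 7];  Q = [1, 3] / [2, 4]
  Insert 4 (step 5): P = [2, 4] / [3, 6] / [7];  Q = [1, 3] / [2, 4] / [5]
  Insert 5 (step 6): P = [2, 4, 5] / [3, 6] / [7];  Q = [1, 3, 6] / [2, 4] / [5]
  Insert 1 (step 7): P = [1, 4, 5] / [2, 6] / [3] / [7];  Q = [1, 3, 6] / [2, 4] / [5] / [7]
  Insert 8 (step 8): P = [1, 4, 5, 8] / [2, 6] / [3] / [7];  Q = [1, 3, 6, 8] / [2, 4] / [5] / [7]
Final shape: (4, 2, 1, 1).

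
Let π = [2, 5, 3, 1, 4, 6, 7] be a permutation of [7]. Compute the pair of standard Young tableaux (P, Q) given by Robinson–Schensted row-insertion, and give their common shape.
P = [1, 3, 4, 6, 7] / [2] / [5];  Q = [1, 2, 5, 6, 7] / [3] / [4];  common shape = (5, 1, 1)

Row-insert the values π_1, π_2, … into P one at a time, bumping the leftmost entry strictly greater than the inserted value down to the next row. The recording tableau Q records, in position (i, j), the step at which that cell was added to P.
  Insert 2 (step 1): P = [2];  Q = [1]
  Insert 5 (step 2): P = [2, 5];  Q = [1, 2]
  Insert 3 (step 3): P = [2, 3] / [5];  Q = [1, 2] / [3]
  Insert 1 (step 4): P = [1, 3] / [2] / [5];  Q = [1, 2] / [3] / [4]
  Insert 4 (step 5): P = [1, 3, 4] / [2] / [5];  Q = [1, 2, 5] / [3] / [4]
  Insert 6 (step 6): P = [1, 3, 4, 6] / [2] / [5];  Q = [1, 2, 5, 6] / [3] / [4]
  Insert 7 (step 7): P = [1, 3, 4, 6, 7] / [2] / [5];  Q = [1, 2, 5, 6, 7] / [3] / [4]
Final shape: (5, 1, 1).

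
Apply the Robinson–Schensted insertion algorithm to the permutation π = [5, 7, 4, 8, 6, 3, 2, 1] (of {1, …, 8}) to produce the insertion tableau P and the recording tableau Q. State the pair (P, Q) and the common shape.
P = [1, 6, 8] / [2, 7] / [3] / [4] / [5];  Q = [1, 2, 4] / [3, 5] / [6] / [7] / [8];  common shape = (3, 2, 1, 1, 1)

Row-insert the values π_1, π_2, … into P one at a time, bumping the leftmost entry strictly greater than the inserted value down to the next row. The recording tableau Q records, in position (i, j), the step at which that cell was added to P.
  Insert 5 (step 1): P = [5];  Q = [1]
  Insert 7 (step 2): P = [5, 7];  Q = [1, 2]
  Insert 4 (step 3): P = [4, 7] / [5];  Q = [1, 2] / [3]
  Insert 8 (step 4): P = [4, 7, 8] / [5];  Q = [1, 2, 4] / [3]
  Insert 6 (step 5): P = [4, 6, 8] / [5, 7];  Q = [1, 2, 4] / [3, 5]
  Insert 3 (step 6): P = [3, 6, 8] / [4, 7] / [5];  Q = [1, 2, 4] / [3, 5] / [6]
  Insert 2 (step 7): P = [2, 6, 8] / [3, 7] / [4] / [5];  Q = [1, 2, 4] / [3, 5] / [6] / [7]
  Insert 1 (step 8): P = [1, 6, 8] / [2, 7] / [3] / [4] / [5];  Q = [1, 2, 4] / [3, 5] / [6] / [7] / [8]
Final shape: (3, 2, 1, 1, 1).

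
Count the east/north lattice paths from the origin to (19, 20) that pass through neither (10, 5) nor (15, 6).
Number of paths = 64885917138

Inclusion–exclusion. Total paths: C(39, 19) = 68923264410. Through P₁: C(15, 10)·C(24, 9) = 3926434512. Through P₂: C(21, 15)·C(18, 4) = 166047840. Since P₁ is strictly southwest of P₂, a monotone path through both must visit P₁ then P₂; paths through both = C(15, 10)·C(6, 5)·C(18, 4) = 55135080. Avoid both = 68923264410 − 3926434512 − 166047840 + 55135080 = 64885917138.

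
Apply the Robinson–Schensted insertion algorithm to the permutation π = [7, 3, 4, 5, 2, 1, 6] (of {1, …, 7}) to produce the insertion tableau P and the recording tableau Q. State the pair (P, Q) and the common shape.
P = [1, 4, 5, 6] / [2] / [3] / [7];  Q = [1, 3, 4, 7] / [2] / [5] / [6];  common shape = (4, 1, 1, 1)

Row-insert the values π_1, π_2, … into P one at a time, bumping the leftmost entry strictly greater than the inserted value down to the next row. The recording tableau Q records, in position (i, j), the step at which that cell was added to P.
  Insert 7 (step 1): P = [7];  Q = [1]
  Insert 3 (step 2): P = [3] / [7];  Q = [1] / [2]
  Insert 4 (step 3): P = [3, 4] / [7];  Q = [1, 3] / [2]
  Insert 5 (step 4): P = [3, 4, 5] / [7];  Q = [1, 3, 4] / [2]
  Insert 2 (step 5): P = [2, 4, 5] / [3] / [7];  Q = [1, 3, 4] / [2] / [5]
  Insert 1 (step 6): P = [1, 4, 5] / [2] / [3] / [7];  Q = [1, 3, 4] / [2] / [5] / [6]
  Insert 6 (step 7): P = [1, 4, 5, 6] / [2] / [3] / [7];  Q = [1, 3, 4, 7] / [2] / [5] / [6]
Final shape: (4, 1, 1, 1).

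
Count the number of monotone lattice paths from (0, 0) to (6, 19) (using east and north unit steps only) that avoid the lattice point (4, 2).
Number of paths = 174535

Total paths from (0, 0) to (6, 19): C(25, 6) = 177100. Paths through (4, 2): (paths (0, 0) → (4, 2)) × (paths (4, 2) → (6, 19)) = C(6, 4) · C(19, 2) = 15 · 171 = 2565. Avoidance count = 177100 − 2565 = 174535.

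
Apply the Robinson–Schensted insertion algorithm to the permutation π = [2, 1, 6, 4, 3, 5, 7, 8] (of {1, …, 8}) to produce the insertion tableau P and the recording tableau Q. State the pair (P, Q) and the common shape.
P = [1, 3, 5, 7, 8] / [2, 4] / [6];  Q = [1, 3, 6, 7, 8] / [2, 4] / [5];  common shape = (5, 2, 1)

Row-insert the values π_1, π_2, … into P one at a time, bumping the leftmost entry strictly greater than the inserted value down to the next row. The recording tableau Q records, in position (i, j), the step at which that cell was added to P.
  Insert 2 (step 1): P = [2];  Q = [1]
  Insert 1 (step 2): P = [1] / [2];  Q = [1] / [2]
  Insert 6 (step 3): P = [1, 6] / [2];  Q = [1, 3] / [2]
  Insert 4 (step 4): P = [1, 4] / [2, 6];  Q = [1, 3] / [2, 4]
  Insert 3 (step 5): P = [1, 3] / [2, 4] / [6];  Q = [1, 3] / [2, 4] / [5]
  Insert 5 (step 6): P = [1, 3, 5] / [2, 4] / [6];  Q = [1, 3, 6] / [2, 4] / [5]
  Insert 7 (step 7): P = [1, 3, 5, 7] / [2, 4] / [6];  Q = [1, 3, 6, 7] / [2, 4] / [5]
  Insert 8 (step 8): P = [1, 3, 5, 7, 8] / [2, 4] / [6];  Q = [1, 3, 6, 7, 8] / [2, 4] / [5]
Final shape: (5, 2, 1).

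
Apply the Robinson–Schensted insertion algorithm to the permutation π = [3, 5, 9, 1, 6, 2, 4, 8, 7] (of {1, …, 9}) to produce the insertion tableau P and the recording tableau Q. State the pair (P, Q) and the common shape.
P = [1, 2, 4, 7] / [3, 5, 6, 8] / [9];  Q = [1, 2, 3, 8] / [4, 5, 7, 9] / [6];  common shape = (4, 4, 1)

Row-insert the values π_1, π_2, … into P one at a time, bumping the leftmost entry strictly greater than the inserted value down to the next row. The recording tableau Q records, in position (i, j), the step at which that cell was added to P.
  Insert 3 (step 1): P = [3];  Q = [1]
  Insert 5 (step 2): P = [3, 5];  Q = [1, 2]
  Insert 9 (step 3): P = [3, 5, 9];  Q = [1, 2, 3]
  Insert 1 (step 4): P = [1, 5, 9] / [3];  Q = [1, 2, 3] / [4]
  Insert 6 (step 5): P = [1, 5, 6] / [3, 9];  Q = [1, 2, 3] / [4, 5]
  Insert 2 (step 6): P = [1, 2, 6] / [3, 5] / [9];  Q = [1, 2, 3] / [4, 5] / [6]
  Insert 4 (step 7): P = [1, 2, 4] / [3, 5, 6] / [9];  Q = [1, 2, 3] / [4, 5, 7] / [6]
  Insert 8 (step 8): P = [1, 2, 4, 8] / [3, 5, 6] / [9];  Q = [1, 2, 3, 8] / [4, 5, 7] / [6]
  Insert 7 (step 9): P = [1, 2, 4, 7] / [3, 5, 6, 8] / [9];  Q = [1, 2, 3, 8] / [4, 5, 7, 9] / [6]
Final shape: (4, 4, 1).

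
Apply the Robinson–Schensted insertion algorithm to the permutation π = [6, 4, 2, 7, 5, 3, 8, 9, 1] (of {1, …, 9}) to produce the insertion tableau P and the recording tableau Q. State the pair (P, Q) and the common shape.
P = [1, 3, 8, 9] / [2, 5] / [4, 7] / [6];  Q = [1, 4, 7, 8] / [2, 5] / [3, 6] / [9];  common shape = (4, 2, 2, 1)

Row-insert the values π_1, π_2, … into P one at a time, bumping the leftmost entry strictly greater than the inserted value down to the next row. The recording tableau Q records, in position (i, j), the step at which that cell was added to P.
  Insert 6 (step 1): P = [6];  Q = [1]
  Insert 4 (step 2): P = [4] / [6];  Q = [1] / [2]
  Insert 2 (step 3): P = [2] / [4] / [6];  Q = [1] / [2] / [3]
  Insert 7 (step 4): P = [2, 7] / [4] / [6];  Q = [1, 4] / [2] / [3]
  Insert 5 (step 5): P = [2, 5] / [4, 7] / [6];  Q = [1, 4] / [2, 5] / [3]
  Insert 3 (step 6): P = [2, 3] / [4, 5] / [6, 7];  Q = [1, 4] / [2, 5] / [3, 6]
  Insert 8 (step 7): P = [2, 3, 8] / [4, 5] / [6, 7];  Q = [1, 4, 7] / [2, 5] / [3, 6]
  Insert 9 (step 8): P = [2, 3, 8, 9] / [4, 5] / [6, 7];  Q = [1, 4, 7, 8] / [2, 5] / [3, 6]
  Insert 1 (step 9): P = [1, 3, 8, 9] / [2, 5] / [4, 7] / [6];  Q = [1, 4, 7, 8] / [2, 5] / [3, 6] / [9]
Final shape: (4, 2, 2, 1).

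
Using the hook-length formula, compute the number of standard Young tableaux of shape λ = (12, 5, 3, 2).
# SYT of shape (12, 5, 3, 2) = 121938960

Hook-length formula: f^λ = n! / Π hook(c), product over all cells c of the Young diagram. For λ = (12, 5, 3, 2), n = 22 boxes. Hook lengths by row (left-to-right, top-to-bottom): [15, 14, 12, 10, 9, 7, 6, 5, 4, 3, 2, 1]; [7, 6, 4, 2, 1]; [4, 3, 1]; [2, 1]. Product of hooks = 9217732608000. So f^λ = 22! / 9217732608000 = 1124000727777607680000 / 9217732608000 = 121938960.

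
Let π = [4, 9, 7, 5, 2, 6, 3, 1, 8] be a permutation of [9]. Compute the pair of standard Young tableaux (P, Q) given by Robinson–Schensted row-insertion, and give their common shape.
P = [1, 3, 6, 8] / [2, 5] / [4] / [7] / [9];  Q = [1, 2, 6, 9] / [3, 7] / [4] / [5] / [8];  common shape = (4, 2, 1, 1, 1)

Row-insert the values π_1, π_2, … into P one at a time, bumping the leftmost entry strictly greater than the inserted value down to the next row. The recording tableau Q records, in position (i, j), the step at which that cell was added to P.
  Insert 4 (step 1): P = [4];  Q = [1]
  Insert 9 (step 2): P = [4, 9];  Q = [1, 2]
  Insert 7 (step 3): P = [4, 7] / [9];  Q = [1, 2] / [3]
  Insert 5 (step 4): P = [4, 5] / [7] / [9];  Q = [1, 2] / [3] / [4]
  Insert 2 (step 5): P = [2, 5] / [4] / [7] / [9];  Q = [1, 2] / [3] / [4] / [5]
  Insert 6 (step 6): P = [2, 5, 6] / [4] / [7] / [9];  Q = [1, 2, 6] / [3] / [4] / [5]
  Insert 3 (step 7): P = [2, 3, 6] / [4, 5] / [7] / [9];  Q = [1, 2, 6] / [3, 7] / [4] / [5]
  Insert 1 (step 8): P = [1, 3, 6] / [2, 5] / [4] / [7] / [9];  Q = [1, 2, 6] / [3, 7] / [4] / [5] / [8]
  Insert 8 (step 9): P = [1, 3, 6, 8] / [2, 5] / [4] / [7] / [9];  Q = [1, 2, 6, 9] / [3, 7] / [4] / [5] / [8]
Final shape: (4, 2, 1, 1, 1).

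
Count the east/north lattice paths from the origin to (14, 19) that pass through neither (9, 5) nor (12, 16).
Number of paths = 498599674

Inclusion–exclusion. Total paths: C(33, 14) = 818809200. Through P₁: C(14, 9)·C(19, 5) = 23279256. Through P₂: C(28, 12)·C(5, 2) = 304217550. Since P₁ is strictly southwest of P₂, a monotone path through both must visit P₁ then P₂; paths through both = C(14, 9)·C(14, 3)·C(5, 2) = 7287280. Avoid both = 818809200 − 23279256 − 304217550 + 7287280 = 498599674.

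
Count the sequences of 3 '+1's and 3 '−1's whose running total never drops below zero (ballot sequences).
C_3 = 5

These ballot sequences are counted by the Catalan number C_n = (1/(n + 1)) · C(2n, n). For n = 3: C_3 = (1/4) · C(6, 3) = 20/4 = 5.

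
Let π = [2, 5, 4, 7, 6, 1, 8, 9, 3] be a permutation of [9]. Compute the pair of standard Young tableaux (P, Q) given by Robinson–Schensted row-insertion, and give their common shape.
P = [1, 3, 6, 8, 9] / [2, 4] / [5, 7];  Q = [1, 2, 4, 7, 8] / [3, 5] / [6, 9];  common shape = (5, 2, 2)

Row-insert the values π_1, π_2, … into P one at a time, bumping the leftmost entry strictly greater than the inserted value down to the next row. The recording tableau Q records, in position (i, j), the step at which that cell was added to P.
  Insert 2 (step 1): P = [2];  Q = [1]
  Insert 5 (step 2): P = [2, 5];  Q = [1, 2]
  Insert 4 (step 3): P = [2, 4] / [5];  Q = [1, 2] / [3]
  Insert 7 (step 4): P = [2, 4, 7] / [5];  Q = [1, 2, 4] / [3]
  Insert 6 (step 5): P = [2, 4, 6] / [5, 7];  Q = [1, 2, 4] / [3, 5]
  Insert 1 (step 6): P = [1, 4, 6] / [2, 7] / [5];  Q = [1, 2, 4] / [3, 5] / [6]
  Insert 8 (step 7): P = [1, 4, 6, 8] / [2, 7] / [5];  Q = [1, 2, 4, 7] / [3, 5] / [6]
  Insert 9 (step 8): P = [1, 4, 6, 8, 9] / [2, 7] / [5];  Q = [1, 2, 4, 7, 8] / [3, 5] / [6]
  Insert 3 (step 9): P = [1, 3, 6, 8, 9] / [2, 4] / [5, 7];  Q = [1, 2, 4, 7, 8] / [3, 5] / [6, 9]
Final shape: (5, 2, 2).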